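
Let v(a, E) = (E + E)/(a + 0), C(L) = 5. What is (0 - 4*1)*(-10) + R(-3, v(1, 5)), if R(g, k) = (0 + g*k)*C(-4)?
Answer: -110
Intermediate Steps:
v(a, E) = 2*E/a (v(a, E) = (2*E)/a = 2*E/a)
R(g, k) = 5*g*k (R(g, k) = (0 + g*k)*5 = (g*k)*5 = 5*g*k)
(0 - 4*1)*(-10) + R(-3, v(1, 5)) = (0 - 4*1)*(-10) + 5*(-3)*(2*5/1) = (0 - 4)*(-10) + 5*(-3)*(2*5*1) = -4*(-10) + 5*(-3)*10 = 40 - 150 = -110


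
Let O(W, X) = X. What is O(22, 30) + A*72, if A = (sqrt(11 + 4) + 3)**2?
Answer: 1758 + 432*sqrt(15) ≈ 3431.1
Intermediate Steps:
A = (3 + sqrt(15))**2 (A = (sqrt(15) + 3)**2 = (3 + sqrt(15))**2 ≈ 47.238)
O(22, 30) + A*72 = 30 + (3 + sqrt(15))**2*72 = 30 + 72*(3 + sqrt(15))**2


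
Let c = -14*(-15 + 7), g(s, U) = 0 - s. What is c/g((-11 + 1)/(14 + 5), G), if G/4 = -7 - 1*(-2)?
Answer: 1064/5 ≈ 212.80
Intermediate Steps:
G = -20 (G = 4*(-7 - 1*(-2)) = 4*(-7 + 2) = 4*(-5) = -20)
g(s, U) = -s
c = 112 (c = -14*(-8) = 112)
c/g((-11 + 1)/(14 + 5), G) = 112/((-(-11 + 1)/(14 + 5))) = 112/((-(-10)/19)) = 112/((-1*(-10/19))) = 112/(10/19) = 112*(19/10) = 1064/5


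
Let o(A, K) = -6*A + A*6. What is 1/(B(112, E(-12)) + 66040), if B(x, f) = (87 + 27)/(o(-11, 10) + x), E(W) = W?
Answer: 56/3698297 ≈ 1.5142e-5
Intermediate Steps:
o(A, K) = 0 (o(A, K) = -6*A + 6*A = 0)
B(x, f) = 114/x (B(x, f) = (87 + 27)/(0 + x) = 114/x)
1/(B(112, E(-12)) + 66040) = 1/(114/112 + 66040) = 1/(114*(1/112) + 66040) = 1/(57/56 + 66040) = 1/(3698297/56) = 56/3698297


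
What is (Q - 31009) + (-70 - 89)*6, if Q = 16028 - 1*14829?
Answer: -30764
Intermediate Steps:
Q = 1199 (Q = 16028 - 14829 = 1199)
(Q - 31009) + (-70 - 89)*6 = (1199 - 31009) + (-70 - 89)*6 = -29810 - 159*6 = -29810 - 954 = -30764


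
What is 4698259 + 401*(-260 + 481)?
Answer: 4786880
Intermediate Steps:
4698259 + 401*(-260 + 481) = 4698259 + 401*221 = 4698259 + 88621 = 4786880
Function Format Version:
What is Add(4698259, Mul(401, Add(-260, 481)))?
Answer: 4786880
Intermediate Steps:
Add(4698259, Mul(401, Add(-260, 481))) = Add(4698259, Mul(401, 221)) = Add(4698259, 88621) = 4786880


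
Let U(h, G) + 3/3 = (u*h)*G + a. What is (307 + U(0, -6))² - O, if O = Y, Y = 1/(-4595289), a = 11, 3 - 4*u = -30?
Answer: 461775996322/4595289 ≈ 1.0049e+5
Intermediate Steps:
u = 33/4 (u = ¾ - ¼*(-30) = ¾ + 15/2 = 33/4 ≈ 8.2500)
Y = -1/4595289 ≈ -2.1761e-7
O = -1/4595289 ≈ -2.1761e-7
U(h, G) = 10 + 33*G*h/4 (U(h, G) = -1 + ((33*h/4)*G + 11) = -1 + (33*G*h/4 + 11) = -1 + (11 + 33*G*h/4) = 10 + 33*G*h/4)
(307 + U(0, -6))² - O = (307 + (10 + (33/4)*(-6)*0))² - 1*(-1/4595289) = (307 + (10 + 0))² + 1/4595289 = (307 + 10)² + 1/4595289 = 317² + 1/4595289 = 100489 + 1/4595289 = 461775996322/4595289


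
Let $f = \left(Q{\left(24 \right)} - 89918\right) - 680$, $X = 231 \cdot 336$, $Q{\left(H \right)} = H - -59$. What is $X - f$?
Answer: $168131$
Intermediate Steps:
$Q{\left(H \right)} = 59 + H$ ($Q{\left(H \right)} = H + 59 = 59 + H$)
$X = 77616$
$f = -90515$ ($f = \left(\left(59 + 24\right) - 89918\right) - 680 = \left(83 - 89918\right) - 680 = -89835 - 680 = -90515$)
$X - f = 77616 - -90515 = 77616 + 90515 = 168131$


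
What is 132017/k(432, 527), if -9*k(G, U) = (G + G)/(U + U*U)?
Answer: -765302549/2 ≈ -3.8265e+8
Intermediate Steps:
k(G, U) = -2*G/(9*(U + U**2)) (k(G, U) = -(G + G)/(9*(U + U*U)) = -2*G/(9*(U + U**2)))
132017/k(432, 527) = 132017/((-2/9*432/(527*(1 + 527)))) = 132017/((-2/9*432*1/527/528)) = 132017/((-2/9*432*1/527*1/528)) = 132017/(-2/5797) = 132017*(-5797/2) = -765302549/2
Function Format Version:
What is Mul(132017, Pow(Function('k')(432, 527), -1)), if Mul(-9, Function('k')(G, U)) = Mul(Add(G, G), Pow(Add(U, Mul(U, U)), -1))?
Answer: Rational(-765302549, 2) ≈ -3.8265e+8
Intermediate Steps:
Function('k')(G, U) = Mul(Rational(-2, 9), G, Pow(Add(U, Pow(U, 2)), -1)) (Function('k')(G, U) = Mul(Rational(-1, 9), Mul(Add(G, G), Pow(Add(U, Mul(U, U)), -1))) = Mul(Rational(-1, 9), Mul(Mul(2, G), Pow(Add(U, Pow(U, 2)), -1))) = Mul(Rational(-1, 9), Mul(2, G, Pow(Add(U, Pow(U, 2)), -1))) = Mul(Rational(-2, 9), G, Pow(Add(U, Pow(U, 2)), -1)))
Mul(132017, Pow(Function('k')(432, 527), -1)) = Mul(132017, Pow(Mul(Rational(-2, 9), 432, Pow(527, -1), Pow(Add(1, 527), -1)), -1)) = Mul(132017, Pow(Mul(Rational(-2, 9), 432, Rational(1, 527), Pow(528, -1)), -1)) = Mul(132017, Pow(Mul(Rational(-2, 9), 432, Rational(1, 527), Rational(1, 528)), -1)) = Mul(132017, Pow(Rational(-2, 5797), -1)) = Mul(132017, Rational(-5797, 2)) = Rational(-765302549, 2)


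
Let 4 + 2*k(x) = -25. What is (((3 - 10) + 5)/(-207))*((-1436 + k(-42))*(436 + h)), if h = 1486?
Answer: -1858574/69 ≈ -26936.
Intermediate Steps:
k(x) = -29/2 (k(x) = -2 + (½)*(-25) = -2 - 25/2 = -29/2)
(((3 - 10) + 5)/(-207))*((-1436 + k(-42))*(436 + h)) = (((3 - 10) + 5)/(-207))*((-1436 - 29/2)*(436 + 1486)) = ((-7 + 5)*(-1/207))*(-2901/2*1922) = -2*(-1/207)*(-2787861) = (2/207)*(-2787861) = -1858574/69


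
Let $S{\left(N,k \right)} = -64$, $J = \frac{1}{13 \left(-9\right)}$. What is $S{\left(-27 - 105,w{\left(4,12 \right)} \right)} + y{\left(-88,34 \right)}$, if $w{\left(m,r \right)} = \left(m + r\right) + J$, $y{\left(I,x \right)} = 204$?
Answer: $140$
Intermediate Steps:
$J = - \frac{1}{117}$ ($J = \frac{1}{13} \left(- \frac{1}{9}\right) = - \frac{1}{117} \approx -0.008547$)
$w{\left(m,r \right)} = - \frac{1}{117} + m + r$ ($w{\left(m,r \right)} = \left(m + r\right) - \frac{1}{117} = - \frac{1}{117} + m + r$)
$S{\left(-27 - 105,w{\left(4,12 \right)} \right)} + y{\left(-88,34 \right)} = -64 + 204 = 140$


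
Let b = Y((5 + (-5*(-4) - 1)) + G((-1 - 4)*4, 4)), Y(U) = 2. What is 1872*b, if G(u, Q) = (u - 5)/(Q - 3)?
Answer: 3744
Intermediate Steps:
G(u, Q) = (-5 + u)/(-3 + Q)
b = 2
1872*b = 1872*2 = 3744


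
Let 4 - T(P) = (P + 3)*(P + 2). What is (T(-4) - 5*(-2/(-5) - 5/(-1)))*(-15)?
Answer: 375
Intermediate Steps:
T(P) = 4 - (2 + P)*(3 + P) (T(P) = 4 - (P + 3)*(P + 2) = 4 - (3 + P)*(2 + P) = 4 - (2 + P)*(3 + P))
(T(-4) - 5*(-2/(-5) - 5/(-1)))*(-15) = ((-2 - 1*(-4)**2 - 5*(-4)) - 5*(-2/(-5) - 5/(-1)))*(-15) = ((-2 - 1*16 + 20) - 5*(-2*(-1/5) - 5*(-1)))*(-15) = ((-2 - 16 + 20) - 5*(2/5 + 5))*(-15) = (2 - 5*27/5)*(-15) = (2 - 27)*(-15) = -25*(-15) = 375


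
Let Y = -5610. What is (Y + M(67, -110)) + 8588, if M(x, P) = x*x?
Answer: 7467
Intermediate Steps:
M(x, P) = x²
(Y + M(67, -110)) + 8588 = (-5610 + 67²) + 8588 = (-5610 + 4489) + 8588 = -1121 + 8588 = 7467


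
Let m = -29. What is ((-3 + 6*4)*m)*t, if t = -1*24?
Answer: 14616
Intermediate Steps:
t = -24
((-3 + 6*4)*m)*t = ((-3 + 6*4)*(-29))*(-24) = ((-3 + 24)*(-29))*(-24) = (21*(-29))*(-24) = -609*(-24) = 14616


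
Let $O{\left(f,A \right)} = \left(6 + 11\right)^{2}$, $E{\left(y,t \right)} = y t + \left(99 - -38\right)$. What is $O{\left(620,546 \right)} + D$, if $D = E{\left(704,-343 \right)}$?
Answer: $-241046$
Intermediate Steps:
$E{\left(y,t \right)} = 137 + t y$ ($E{\left(y,t \right)} = t y + \left(99 + 38\right) = t y + 137 = 137 + t y$)
$O{\left(f,A \right)} = 289$ ($O{\left(f,A \right)} = 17^{2} = 289$)
$D = -241335$ ($D = 137 - 241472 = -241335$)
$O{\left(620,546 \right)} + D = 289 - 241335 = -241046$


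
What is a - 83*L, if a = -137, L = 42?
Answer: -3623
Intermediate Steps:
a - 83*L = -137 - 83*42 = -137 - 3486 = -3623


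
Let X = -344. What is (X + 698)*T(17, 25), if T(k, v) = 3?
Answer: 1062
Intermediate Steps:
(X + 698)*T(17, 25) = (-344 + 698)*3 = 354*3 = 1062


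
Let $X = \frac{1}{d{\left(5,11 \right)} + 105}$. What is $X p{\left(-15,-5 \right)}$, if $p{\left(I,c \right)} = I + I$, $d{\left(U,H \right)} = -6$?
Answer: $- \frac{10}{33} \approx -0.30303$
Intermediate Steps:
$p{\left(I,c \right)} = 2 I$
$X = \frac{1}{99}$ ($X = \frac{1}{-6 + 105} = \frac{1}{99} \approx 0.010101$)
$X p{\left(-15,-5 \right)} = \frac{2 \left(-15\right)}{99} = \frac{1}{99} \left(-30\right) = - \frac{10}{33}$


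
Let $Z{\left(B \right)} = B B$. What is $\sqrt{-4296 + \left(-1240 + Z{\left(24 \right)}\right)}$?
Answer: $4 i \sqrt{310} \approx 70.427 i$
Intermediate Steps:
$Z{\left(B \right)} = B^{2}$
$\sqrt{-4296 + \left(-1240 + Z{\left(24 \right)}\right)} = \sqrt{-4296 - \left(1240 - 24^{2}\right)} = \sqrt{-4296 + \left(-1240 + 576\right)} = \sqrt{-4296 - 664} = \sqrt{-4960} = 4 i \sqrt{310}$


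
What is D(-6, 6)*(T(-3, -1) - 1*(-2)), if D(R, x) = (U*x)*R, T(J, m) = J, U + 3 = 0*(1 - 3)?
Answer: -108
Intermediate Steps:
U = -3 (U = -3 + 0*(1 - 3) = -3 + 0*(-2) = -3 + 0 = -3)
D(R, x) = -3*R*x (D(R, x) = (-3*x)*R = -3*R*x)
D(-6, 6)*(T(-3, -1) - 1*(-2)) = (-3*(-6)*6)*(-3 - 1*(-2)) = 108*(-3 + 2) = 108*(-1) = -108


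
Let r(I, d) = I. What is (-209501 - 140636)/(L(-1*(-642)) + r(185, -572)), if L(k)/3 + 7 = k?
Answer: -350137/2090 ≈ -167.53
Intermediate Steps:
L(k) = -21 + 3*k
(-209501 - 140636)/(L(-1*(-642)) + r(185, -572)) = (-209501 - 140636)/((-21 + 3*(-1*(-642))) + 185) = -350137/((-21 + 3*642) + 185) = -350137/((-21 + 1926) + 185) = -350137/(1905 + 185) = -350137/2090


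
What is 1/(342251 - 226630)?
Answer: 1/115621 ≈ 8.6489e-6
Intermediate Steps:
1/(342251 - 226630) = 1/115621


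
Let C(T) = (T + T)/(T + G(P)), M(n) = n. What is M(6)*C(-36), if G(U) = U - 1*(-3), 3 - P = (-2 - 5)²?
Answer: 432/79 ≈ 5.4684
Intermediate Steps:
P = -46 (P = 3 - (-2 - 5)² = 3 - 1*(-7)² = 3 - 1*49 = 3 - 49 = -46)
G(U) = 3 + U (G(U) = U + 3 = 3 + U)
C(T) = 2*T/(-43 + T) (C(T) = (T + T)/(T + (3 - 46)) = (2*T)/(T - 43) = (2*T)/(-43 + T) = 2*T/(-43 + T))
M(6)*C(-36) = 6*(2*(-36)/(-43 - 36)) = 6*(2*(-36)/(-79)) = 6*(2*(-36)*(-1/79)) = 6*(72/79) = 432/79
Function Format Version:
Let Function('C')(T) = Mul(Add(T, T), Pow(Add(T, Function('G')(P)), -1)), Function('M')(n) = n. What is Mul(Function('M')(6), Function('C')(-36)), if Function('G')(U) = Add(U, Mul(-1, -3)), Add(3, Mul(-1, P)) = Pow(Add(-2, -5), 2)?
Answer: Rational(432, 79) ≈ 5.4684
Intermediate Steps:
P = -46 (P = Add(3, Mul(-1, Pow(Add(-2, -5), 2))) = Add(3, Mul(-1, Pow(-7, 2))) = Add(3, Mul(-1, 49)) = Add(3, -49) = -46)
Function('G')(U) = Add(3, U) (Function('G')(U) = Add(U, 3) = Add(3, U))
Function('C')(T) = Mul(2, T, Pow(Add(-43, T), -1)) (Function('C')(T) = Mul(Add(T, T), Pow(Add(T, Add(3, -46)), -1)) = Mul(Mul(2, T), Pow(Add(T, -43), -1)) = Mul(Mul(2, T), Pow(Add(-43, T), -1)) = Mul(2, T, Pow(Add(-43, T), -1)))
Mul(Function('M')(6), Function('C')(-36)) = Mul(6, Mul(2, -36, Pow(Add(-43, -36), -1))) = Mul(6, Mul(2, -36, Pow(-79, -1))) = Mul(6, Mul(2, -36, Rational(-1, 79))) = Mul(6, Rational(72, 79)) = Rational(432, 79)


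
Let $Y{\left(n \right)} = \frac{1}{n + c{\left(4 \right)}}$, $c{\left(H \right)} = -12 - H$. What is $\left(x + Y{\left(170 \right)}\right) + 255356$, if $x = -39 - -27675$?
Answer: $\frac{43580769}{154} \approx 2.8299 \cdot 10^{5}$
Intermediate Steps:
$x = 27636$ ($x = -39 + 27675 = 27636$)
$Y{\left(n \right)} = \frac{1}{-16 + n}$ ($Y{\left(n \right)} = \frac{1}{n - 16} = \frac{1}{-16 + n}$)
$\left(x + Y{\left(170 \right)}\right) + 255356 = \left(27636 + \frac{1}{-16 + 170}\right) + 255356 = \left(27636 + \frac{1}{154}\right) + 255356 = \frac{4255945}{154} + 255356 = \frac{43580769}{154}$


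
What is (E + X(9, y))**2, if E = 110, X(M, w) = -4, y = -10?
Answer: 11236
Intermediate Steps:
(E + X(9, y))**2 = (110 - 4)**2 = 106**2 = 11236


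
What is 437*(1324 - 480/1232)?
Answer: 44538166/77 ≈ 5.7842e+5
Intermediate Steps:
437*(1324 - 480/1232) = 437*(1324 - 480*1/1232) = 437*(1324 - 30/77) = 437*(101918/77) = 44538166/77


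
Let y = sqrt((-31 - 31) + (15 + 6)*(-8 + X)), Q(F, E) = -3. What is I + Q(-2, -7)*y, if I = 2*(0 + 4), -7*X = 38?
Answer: 8 - 6*I*sqrt(86) ≈ 8.0 - 55.642*I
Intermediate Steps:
X = -38/7 (X = -1/7*38 = -38/7 ≈ -5.4286)
I = 8 (I = 2*4 = 8)
y = 2*I*sqrt(86) (y = sqrt((-31 - 31) + (15 + 6)*(-8 - 38/7)) = sqrt(-62 + 21*(-94/7)) = sqrt(-62 - 282) = sqrt(-344) = 2*I*sqrt(86) ≈ 18.547*I)
I + Q(-2, -7)*y = 8 - 6*I*sqrt(86)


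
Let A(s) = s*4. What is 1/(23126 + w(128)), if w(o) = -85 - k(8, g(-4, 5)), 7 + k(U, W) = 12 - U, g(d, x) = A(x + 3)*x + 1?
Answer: 1/23044 ≈ 4.3395e-5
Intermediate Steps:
A(s) = 4*s
g(d, x) = 1 + x*(12 + 4*x) (g(d, x) = (4*(x + 3))*x + 1 = (4*(3 + x))*x + 1 = (12 + 4*x)*x + 1 = x*(12 + 4*x) + 1 = 1 + x*(12 + 4*x))
k(U, W) = 5 - U (k(U, W) = -7 + (12 - U) = 5 - U)
w(o) = -82 (w(o) = -85 - (5 - 1*8) = -85 - (5 - 8) = -85 - 1*(-3) = -85 + 3 = -82)
1/(23126 + w(128)) = 1/(23126 - 82) = 1/23044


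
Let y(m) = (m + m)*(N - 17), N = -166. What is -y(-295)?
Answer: -107970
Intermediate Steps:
y(m) = -366*m (y(m) = (m + m)*(-166 - 17) = (2*m)*(-183) = -366*m)
-y(-295) = -(-366)*(-295) = -1*107970 = -107970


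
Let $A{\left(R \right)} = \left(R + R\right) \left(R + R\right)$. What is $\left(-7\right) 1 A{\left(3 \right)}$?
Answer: $-252$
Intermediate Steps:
$A{\left(R \right)} = 4 R^{2}$ ($A{\left(R \right)} = 2 R 2 R = 4 R^{2}$)
$\left(-7\right) 1 A{\left(3 \right)} = \left(-7\right) 1 \cdot 4 \cdot 3^{2} = - 7 \cdot 4 \cdot 9 = \left(-7\right) 36 = -252$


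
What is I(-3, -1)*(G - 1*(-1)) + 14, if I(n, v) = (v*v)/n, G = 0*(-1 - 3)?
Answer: 41/3 ≈ 13.667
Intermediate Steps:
G = 0 (G = 0*(-4) = 0)
I(n, v) = v**2/n
I(-3, -1)*(G - 1*(-1)) + 14 = ((-1)**2/(-3))*(0 - 1*(-1)) + 14 = (-1/3*1)*(0 + 1) + 14 = -1/3*1 + 14 = -1/3 + 14 = 41/3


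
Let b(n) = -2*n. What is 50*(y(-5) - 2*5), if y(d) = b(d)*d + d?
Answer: -3250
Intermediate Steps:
y(d) = d - 2*d² (y(d) = (-2*d)*d + d = -2*d² + d = d - 2*d²)
50*(y(-5) - 2*5) = 50*(-5*(1 - 2*(-5)) - 2*5) = 50*(-5*(1 + 10) - 10) = 50*(-5*11 - 10) = 50*(-55 - 10) = 50*(-65) = -3250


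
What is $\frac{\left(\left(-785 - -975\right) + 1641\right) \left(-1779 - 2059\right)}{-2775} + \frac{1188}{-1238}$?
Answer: $\frac{4348298632}{1717725} \approx 2531.4$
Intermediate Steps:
$\frac{\left(\left(-785 - -975\right) + 1641\right) \left(-1779 - 2059\right)}{-2775} + \frac{1188}{-1238} = \left(\left(-785 + 975\right) + 1641\right) \left(-3838\right) \left(- \frac{1}{2775}\right) + 1188 \left(- \frac{1}{1238}\right) = \left(190 + 1641\right) \left(-3838\right) \left(- \frac{1}{2775}\right) - \frac{594}{619} = 1831 \left(-3838\right) \left(- \frac{1}{2775}\right) - \frac{594}{619} = \left(-7027378\right) \left(- \frac{1}{2775}\right) - \frac{594}{619} = \frac{7027378}{2775} - \frac{594}{619} = \frac{4348298632}{1717725}$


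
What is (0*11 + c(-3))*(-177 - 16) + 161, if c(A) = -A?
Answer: -418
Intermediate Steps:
(0*11 + c(-3))*(-177 - 16) + 161 = (0*11 - 1*(-3))*(-177 - 16) + 161 = (0 + 3)*(-193) + 161 = 3*(-193) + 161 = -579 + 161 = -418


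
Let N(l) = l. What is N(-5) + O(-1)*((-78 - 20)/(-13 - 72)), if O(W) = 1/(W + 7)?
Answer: -1226/255 ≈ -4.8078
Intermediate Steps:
O(W) = 1/(7 + W)
N(-5) + O(-1)*((-78 - 20)/(-13 - 72)) = -5 + ((-78 - 20)/(-13 - 72))/(7 - 1) = -5 + (-98/(-85))/6 = -5 + (-98*(-1/85))/6 = -5 + (1/6)*(98/85) = -5 + 49/255 = -1226/255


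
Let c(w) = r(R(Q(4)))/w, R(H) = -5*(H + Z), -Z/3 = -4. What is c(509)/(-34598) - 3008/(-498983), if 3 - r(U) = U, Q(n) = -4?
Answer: 52950572787/8787281241506 ≈ 0.0060258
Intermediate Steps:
Z = 12 (Z = -3*(-4) = 12)
R(H) = -60 - 5*H (R(H) = -5*(H + 12) = -5*(12 + H) = -60 - 5*H)
r(U) = 3 - U
c(w) = 43/w (c(w) = (3 - (-60 - 5*(-4)))/w = (3 - (-60 + 20))/w = (3 - 1*(-40))/w = (3 + 40)/w = 43/w)
c(509)/(-34598) - 3008/(-498983) = (43/509)/(-34598) - 3008/(-498983) = (43*(1/509))*(-1/34598) - 3008*(-1/498983) = (43/509)*(-1/34598) + 3008/498983 = -43/17610382 + 3008/498983 = 52950572787/8787281241506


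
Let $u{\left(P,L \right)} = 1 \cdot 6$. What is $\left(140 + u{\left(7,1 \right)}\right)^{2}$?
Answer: $21316$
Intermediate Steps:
$u{\left(P,L \right)} = 6$
$\left(140 + u{\left(7,1 \right)}\right)^{2} = \left(140 + 6\right)^{2} = 146^{2} = 21316$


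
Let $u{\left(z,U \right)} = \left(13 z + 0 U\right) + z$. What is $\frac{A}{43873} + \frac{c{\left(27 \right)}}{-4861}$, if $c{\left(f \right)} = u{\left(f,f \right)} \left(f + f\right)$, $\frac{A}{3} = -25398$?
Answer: $- \frac{1265914710}{213266653} \approx -5.9358$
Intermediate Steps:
$A = -76194$ ($A = 3 \left(-25398\right) = -76194$)
$u{\left(z,U \right)} = 14 z$ ($u{\left(z,U \right)} = \left(13 z + 0\right) + z = 13 z + z = 14 z$)
$c{\left(f \right)} = 28 f^{2}$ ($c{\left(f \right)} = 14 f \left(f + f\right) = 14 f 2 f = 28 f^{2}$)
$\frac{A}{43873} + \frac{c{\left(27 \right)}}{-4861} = - \frac{76194}{43873} + \frac{28 \cdot 27^{2}}{-4861} = \left(-76194\right) \frac{1}{43873} + 28 \cdot 729 \left(- \frac{1}{4861}\right) = - \frac{76194}{43873} + 20412 \left(- \frac{1}{4861}\right) = - \frac{76194}{43873} - \frac{20412}{4861} = - \frac{1265914710}{213266653}$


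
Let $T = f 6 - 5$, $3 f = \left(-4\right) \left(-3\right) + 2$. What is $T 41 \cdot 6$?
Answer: $5658$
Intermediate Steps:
$f = \frac{14}{3}$ ($f = \frac{\left(-4\right) \left(-3\right) + 2}{3} = \frac{12 + 2}{3} = \frac{1}{3} \cdot 14 = \frac{14}{3} \approx 4.6667$)
$T = 23$ ($T = \frac{14}{3} \cdot 6 - 5 = 28 - 5 = 23$)
$T 41 \cdot 6 = 23 \cdot 41 \cdot 6 = 943 \cdot 6 = 5658$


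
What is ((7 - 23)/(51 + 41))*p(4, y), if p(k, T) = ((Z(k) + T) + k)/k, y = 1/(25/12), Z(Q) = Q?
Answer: -212/575 ≈ -0.36870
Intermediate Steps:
y = 12/25 (y = 1/(25*(1/12)) = 1/(25/12) = 12/25 ≈ 0.48000)
p(k, T) = (T + 2*k)/k (p(k, T) = ((k + T) + k)/k = ((T + k) + k)/k = (T + 2*k)/k)
((7 - 23)/(51 + 41))*p(4, y) = ((7 - 23)/(51 + 41))*(2 + (12/25)/4) = (-16/92)*(2 + (12/25)*(1/4)) = (-16*1/92)*(2 + 3/25) = -4/23*53/25 = -212/575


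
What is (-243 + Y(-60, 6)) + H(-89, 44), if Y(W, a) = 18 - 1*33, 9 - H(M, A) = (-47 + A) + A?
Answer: -290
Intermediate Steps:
H(M, A) = 56 - 2*A (H(M, A) = 9 - ((-47 + A) + A) = 9 - (-47 + 2*A) = 9 + (47 - 2*A) = 56 - 2*A)
Y(W, a) = -15 (Y(W, a) = 18 - 33 = -15)
(-243 + Y(-60, 6)) + H(-89, 44) = (-243 - 15) + (56 - 2*44) = -258 + (56 - 88) = -258 - 32 = -290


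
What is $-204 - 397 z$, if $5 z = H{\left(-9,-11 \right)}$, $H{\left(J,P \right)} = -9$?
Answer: $\frac{2553}{5} \approx 510.6$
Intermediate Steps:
$z = - \frac{9}{5}$ ($z = \frac{1}{5} \left(-9\right) = - \frac{9}{5} \approx -1.8$)
$-204 - 397 z = -204 - - \frac{3573}{5} = -204 + \frac{3573}{5} = \frac{2553}{5}$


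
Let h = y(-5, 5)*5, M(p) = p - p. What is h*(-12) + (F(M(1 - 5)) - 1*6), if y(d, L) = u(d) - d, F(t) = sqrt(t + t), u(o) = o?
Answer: -6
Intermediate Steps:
M(p) = 0
F(t) = sqrt(2)*sqrt(t) (F(t) = sqrt(2*t) = sqrt(2)*sqrt(t))
y(d, L) = 0 (y(d, L) = d - d = 0)
h = 0 (h = 0*5 = 0)
h*(-12) + (F(M(1 - 5)) - 1*6) = 0*(-12) + (sqrt(2)*sqrt(0) - 1*6) = 0 + (sqrt(2)*0 - 6) = 0 + (0 - 6) = 0 - 6 = -6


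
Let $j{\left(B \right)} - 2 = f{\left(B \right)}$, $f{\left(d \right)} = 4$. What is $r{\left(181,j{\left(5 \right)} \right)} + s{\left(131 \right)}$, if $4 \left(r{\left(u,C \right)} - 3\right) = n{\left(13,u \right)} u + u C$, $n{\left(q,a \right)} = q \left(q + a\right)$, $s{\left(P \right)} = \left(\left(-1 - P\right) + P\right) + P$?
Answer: $114525$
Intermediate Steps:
$s{\left(P \right)} = -1 + P$
$n{\left(q,a \right)} = q \left(a + q\right)$
$j{\left(B \right)} = 6$ ($j{\left(B \right)} = 2 + 4 = 6$)
$r{\left(u,C \right)} = 3 + \frac{C u}{4} + \frac{u \left(169 + 13 u\right)}{4}$ ($r{\left(u,C \right)} = 3 + \frac{13 \left(u + 13\right) u + u C}{4} = 3 + \frac{13 \left(13 + u\right) u + C u}{4} = 3 + \frac{\left(169 + 13 u\right) u + C u}{4} = 3 + \frac{u \left(169 + 13 u\right) + C u}{4} = 3 + \frac{C u + u \left(169 + 13 u\right)}{4} = 3 + \left(\frac{C u}{4} + \frac{u \left(169 + 13 u\right)}{4}\right) = 3 + \frac{C u}{4} + \frac{u \left(169 + 13 u\right)}{4}$)
$r{\left(181,j{\left(5 \right)} \right)} + s{\left(131 \right)} = \left(3 + \frac{1}{4} \cdot 6 \cdot 181 + \frac{13}{4} \cdot 181 \left(13 + 181\right)\right) + \left(-1 + 131\right) = \left(3 + \frac{543}{2} + \frac{13}{4} \cdot 181 \cdot 194\right) + 130 = \left(3 + \frac{543}{2} + \frac{228241}{2}\right) + 130 = 114395 + 130 = 114525$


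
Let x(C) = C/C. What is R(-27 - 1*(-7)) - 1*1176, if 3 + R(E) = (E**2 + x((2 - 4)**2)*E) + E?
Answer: -819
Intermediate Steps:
x(C) = 1
R(E) = -3 + E**2 + 2*E (R(E) = -3 + ((E**2 + 1*E) + E) = -3 + ((E**2 + E) + E) = -3 + ((E + E**2) + E) = -3 + (E**2 + 2*E) = -3 + E**2 + 2*E)
R(-27 - 1*(-7)) - 1*1176 = (-3 + (-27 - 1*(-7))**2 + 2*(-27 - 1*(-7))) - 1*1176 = (-3 + (-27 + 7)**2 + 2*(-27 + 7)) - 1176 = (-3 + (-20)**2 + 2*(-20)) - 1176 = (-3 + 400 - 40) - 1176 = 357 - 1176 = -819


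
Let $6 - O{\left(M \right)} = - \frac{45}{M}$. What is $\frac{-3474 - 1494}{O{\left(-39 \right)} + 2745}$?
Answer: $- \frac{598}{331} \approx -1.8066$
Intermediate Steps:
$O{\left(M \right)} = 6 + \frac{45}{M}$ ($O{\left(M \right)} = 6 - - \frac{45}{M} = 6 + \frac{45}{M}$)
$\frac{-3474 - 1494}{O{\left(-39 \right)} + 2745} = \frac{-3474 - 1494}{\left(6 + \frac{45}{-39}\right) + 2745} = - \frac{4968}{\left(6 + 45 \left(- \frac{1}{39}\right)\right) + 2745} = - \frac{4968}{\left(6 - \frac{15}{13}\right) + 2745} = - \frac{4968}{\frac{63}{13} + 2745} = - \frac{4968}{\frac{35748}{13}} = \left(-4968\right) \frac{13}{35748} = - \frac{598}{331}$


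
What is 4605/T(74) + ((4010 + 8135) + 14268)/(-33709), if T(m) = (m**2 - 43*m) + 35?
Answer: 93714068/78508261 ≈ 1.1937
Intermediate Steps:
T(m) = 35 + m**2 - 43*m
4605/T(74) + ((4010 + 8135) + 14268)/(-33709) = 4605/(35 + 74**2 - 43*74) + ((4010 + 8135) + 14268)/(-33709) = 4605/(35 + 5476 - 3182) + (12145 + 14268)*(-1/33709) = 4605/2329 + 26413*(-1/33709) = 4605*(1/2329) - 26413/33709 = 4605/2329 - 26413/33709 = 93714068/78508261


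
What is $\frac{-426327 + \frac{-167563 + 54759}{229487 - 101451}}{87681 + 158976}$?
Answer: $- \frac{13646329144}{7895243913} \approx -1.7284$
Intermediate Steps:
$\frac{-426327 + \frac{-167563 + 54759}{229487 - 101451}}{87681 + 158976} = \frac{-426327 - \frac{112804}{128036}}{246657} = \left(-426327 - \frac{28201}{32009}\right) \frac{1}{246657} = \left(- \frac{13646329144}{32009}\right) \frac{1}{246657} = - \frac{13646329144}{7895243913}$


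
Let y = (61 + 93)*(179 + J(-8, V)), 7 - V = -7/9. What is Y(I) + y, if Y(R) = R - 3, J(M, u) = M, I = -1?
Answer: 26330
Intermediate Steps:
V = 70/9 (V = 7 - (-7)/9 = 7 - 1*(-7/9) = 7 + 7/9 = 70/9 ≈ 7.7778)
Y(R) = -3 + R
y = 26334 (y = (61 + 93)*(179 - 8) = 154*171 = 26334)
Y(I) + y = (-3 - 1) + 26334 = -4 + 26334 = 26330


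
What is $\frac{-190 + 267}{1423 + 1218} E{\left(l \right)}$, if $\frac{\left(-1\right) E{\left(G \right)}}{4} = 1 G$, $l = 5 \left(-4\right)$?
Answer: $\frac{6160}{2641} \approx 2.3325$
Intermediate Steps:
$l = -20$
$E{\left(G \right)} = - 4 G$ ($E{\left(G \right)} = - 4 \cdot 1 G = - 4 G$)
$\frac{-190 + 267}{1423 + 1218} E{\left(l \right)} = \frac{-190 + 267}{1423 + 1218} \left(\left(-4\right) \left(-20\right)\right) = \frac{77}{2641} \cdot 80 = \frac{6160}{2641}$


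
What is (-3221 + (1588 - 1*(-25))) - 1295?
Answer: -2903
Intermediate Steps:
(-3221 + (1588 - 1*(-25))) - 1295 = (-3221 + (1588 + 25)) - 1295 = (-3221 + 1613) - 1295 = -1608 - 1295 = -2903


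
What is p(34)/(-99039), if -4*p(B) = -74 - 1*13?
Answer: -29/132052 ≈ -0.00021961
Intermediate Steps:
p(B) = 87/4 (p(B) = -(-74 - 1*13)/4 = -(-74 - 13)/4 = -¼*(-87) = 87/4)
p(34)/(-99039) = (87/4)/(-99039) = (87/4)*(-1/99039) = -29/132052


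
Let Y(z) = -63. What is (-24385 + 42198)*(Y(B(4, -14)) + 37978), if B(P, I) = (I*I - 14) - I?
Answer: 675379895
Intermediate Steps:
B(P, I) = -14 + I² - I (B(P, I) = (I² - 14) - I = (-14 + I²) - I = -14 + I² - I)
(-24385 + 42198)*(Y(B(4, -14)) + 37978) = (-24385 + 42198)*(-63 + 37978) = 17813*37915 = 675379895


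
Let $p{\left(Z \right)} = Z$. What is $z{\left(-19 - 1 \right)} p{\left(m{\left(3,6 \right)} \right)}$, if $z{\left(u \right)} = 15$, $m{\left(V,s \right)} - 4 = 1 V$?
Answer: $105$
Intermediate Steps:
$m{\left(V,s \right)} = 4 + V$ ($m{\left(V,s \right)} = 4 + 1 V = 4 + V$)
$z{\left(-19 - 1 \right)} p{\left(m{\left(3,6 \right)} \right)} = 15 \left(4 + 3\right) = 15 \cdot 7 = 105$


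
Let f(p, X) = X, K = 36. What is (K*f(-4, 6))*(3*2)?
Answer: 1296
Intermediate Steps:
(K*f(-4, 6))*(3*2) = (36*6)*(3*2) = 216*6 = 1296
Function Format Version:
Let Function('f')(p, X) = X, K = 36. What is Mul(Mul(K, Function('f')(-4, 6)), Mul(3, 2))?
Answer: 1296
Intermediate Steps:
Mul(Mul(K, Function('f')(-4, 6)), Mul(3, 2)) = Mul(Mul(36, 6), Mul(3, 2)) = Mul(216, 6) = 1296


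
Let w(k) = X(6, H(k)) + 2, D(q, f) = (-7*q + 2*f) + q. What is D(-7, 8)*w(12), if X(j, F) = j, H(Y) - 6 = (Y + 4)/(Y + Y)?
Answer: 464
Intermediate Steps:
H(Y) = 6 + (4 + Y)/(2*Y) (H(Y) = 6 + (Y + 4)/(Y + Y) = 6 + (4 + Y)/((2*Y)) = 6 + (4 + Y)*(1/(2*Y)) = 6 + (4 + Y)/(2*Y))
D(q, f) = -6*q + 2*f
w(k) = 8 (w(k) = 6 + 2 = 8)
D(-7, 8)*w(12) = (-6*(-7) + 2*8)*8 = (42 + 16)*8 = 58*8 = 464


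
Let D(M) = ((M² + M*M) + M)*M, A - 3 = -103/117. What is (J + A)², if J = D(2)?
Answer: 6697744/13689 ≈ 489.28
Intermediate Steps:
A = 248/117 (A = 3 - 103/117 = 248/117 ≈ 2.1197)
D(M) = M*(M + 2*M²) (D(M) = ((M² + M²) + M)*M = (2*M² + M)*M = (M + 2*M²)*M = M*(M + 2*M²))
J = 20 (J = 2²*(1 + 2*2) = 4*(1 + 4) = 4*5 = 20)
(J + A)² = (20 + 248/117)² = (2588/117)² = 6697744/13689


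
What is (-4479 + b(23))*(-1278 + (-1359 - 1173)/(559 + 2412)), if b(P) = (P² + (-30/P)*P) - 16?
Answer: 15182682120/2971 ≈ 5.1103e+6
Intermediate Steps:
b(P) = -46 + P² (b(P) = (P² - 30) - 16 = (-30 + P²) - 16 = -46 + P²)
(-4479 + b(23))*(-1278 + (-1359 - 1173)/(559 + 2412)) = (-4479 + (-46 + 23²))*(-1278 + (-1359 - 1173)/(559 + 2412)) = (-4479 + (-46 + 529))*(-1278 - 2532/2971) = (-4479 + 483)*(-1278 - 2532*1/2971) = -3996*(-1278 - 2532/2971) = -3996*(-3799470/2971) = 15182682120/2971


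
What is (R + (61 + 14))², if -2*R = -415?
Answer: 319225/4 ≈ 79806.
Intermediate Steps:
R = 415/2 (R = -½*(-415) = 415/2 ≈ 207.50)
(R + (61 + 14))² = (415/2 + (61 + 14))² = (415/2 + 75)² = (565/2)² = 319225/4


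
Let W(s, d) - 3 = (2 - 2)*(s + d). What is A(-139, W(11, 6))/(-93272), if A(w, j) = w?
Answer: 139/93272 ≈ 0.0014903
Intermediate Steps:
W(s, d) = 3 (W(s, d) = 3 + (2 - 2)*(s + d) = 3 + 0*(d + s) = 3 + 0 = 3)
A(-139, W(11, 6))/(-93272) = -139/(-93272) = -139*(-1/93272) = 139/93272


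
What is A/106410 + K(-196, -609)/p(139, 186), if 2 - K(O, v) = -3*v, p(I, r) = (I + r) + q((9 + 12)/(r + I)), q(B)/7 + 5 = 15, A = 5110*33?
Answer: -850596/280213 ≈ -3.0355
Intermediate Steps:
A = 168630
q(B) = 70 (q(B) = -35 + 7*15 = -35 + 105 = 70)
p(I, r) = 70 + I + r (p(I, r) = (I + r) + 70 = 70 + I + r)
K(O, v) = 2 + 3*v (K(O, v) = 2 - (-3)*v = 2 + 3*v)
A/106410 + K(-196, -609)/p(139, 186) = 168630/106410 + (2 + 3*(-609))/(70 + 139 + 186) = 168630*(1/106410) + (2 - 1827)/395 = 5621/3547 - 1825*1/395 = 5621/3547 - 365/79 = -850596/280213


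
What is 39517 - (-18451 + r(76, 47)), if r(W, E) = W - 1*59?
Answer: 57951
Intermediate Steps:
r(W, E) = -59 + W (r(W, E) = W - 59 = -59 + W)
39517 - (-18451 + r(76, 47)) = 39517 - (-18451 + (-59 + 76)) = 39517 - (-18451 + 17) = 39517 - 1*(-18434) = 39517 + 18434 = 57951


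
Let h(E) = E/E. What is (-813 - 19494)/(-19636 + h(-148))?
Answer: 967/935 ≈ 1.0342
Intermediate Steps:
h(E) = 1
(-813 - 19494)/(-19636 + h(-148)) = (-813 - 19494)/(-19636 + 1) = -20307/(-19635) = -20307*(-1/19635) = 967/935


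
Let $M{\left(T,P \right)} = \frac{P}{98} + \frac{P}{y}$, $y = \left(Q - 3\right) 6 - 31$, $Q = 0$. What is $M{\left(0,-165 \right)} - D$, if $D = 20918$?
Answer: $- \frac{2049799}{98} \approx -20916.0$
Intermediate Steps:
$y = -49$ ($y = \left(0 - 3\right) 6 - 31 = \left(-3\right) 6 - 31 = -18 - 31 = -49$)
$M{\left(T,P \right)} = - \frac{P}{98}$ ($M{\left(T,P \right)} = \frac{P}{98} + \frac{P}{-49} = P \frac{1}{98} + P \left(- \frac{1}{49}\right) = \frac{P}{98} - \frac{P}{49} = - \frac{P}{98}$)
$M{\left(0,-165 \right)} - D = \left(- \frac{1}{98}\right) \left(-165\right) - 20918 = \frac{165}{98} - 20918 = - \frac{2049799}{98}$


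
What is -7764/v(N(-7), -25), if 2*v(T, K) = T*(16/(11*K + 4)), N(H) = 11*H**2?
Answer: 526011/1078 ≈ 487.95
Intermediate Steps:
v(T, K) = 8*T/(4 + 11*K) (v(T, K) = (T*(16/(11*K + 4)))/2 = (T*(16/(4 + 11*K)))/2 = (16*T/(4 + 11*K))/2 = 8*T/(4 + 11*K))
-7764/v(N(-7), -25) = -7764/(8*(11*(-7)**2)/(4 + 11*(-25))) = -7764/(8*(11*49)/(4 - 275)) = -7764/(8*539/(-271)) = -7764/(8*539*(-1/271)) = -7764/(-4312/271) = -7764*(-271/4312) = 526011/1078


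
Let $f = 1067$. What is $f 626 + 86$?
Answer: $668028$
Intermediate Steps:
$f 626 + 86 = 1067 \cdot 626 + 86 = 667942 + 86 = 668028$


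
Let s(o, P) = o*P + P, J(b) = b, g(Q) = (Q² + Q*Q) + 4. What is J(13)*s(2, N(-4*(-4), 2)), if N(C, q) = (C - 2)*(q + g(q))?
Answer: 7644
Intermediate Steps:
g(Q) = 4 + 2*Q² (g(Q) = (Q² + Q²) + 4 = 2*Q² + 4 = 4 + 2*Q²)
N(C, q) = (-2 + C)*(4 + q + 2*q²) (N(C, q) = (C - 2)*(q + (4 + 2*q²)) = (-2 + C)*(4 + q + 2*q²))
s(o, P) = P + P*o (s(o, P) = P*o + P = P + P*o)
J(13)*s(2, N(-4*(-4), 2)) = 13*((-8 - 4*2² - 2*2 - 4*(-4)*2 + 2*(-4*(-4))*(2 + 2²))*(1 + 2)) = 13*((-8 - 4*4 - 4 + 16*2 + 2*16*(2 + 4))*3) = 13*((-8 - 16 - 4 + 32 + 2*16*6)*3) = 13*((-8 - 16 - 4 + 32 + 192)*3) = 13*(196*3) = 13*588 = 7644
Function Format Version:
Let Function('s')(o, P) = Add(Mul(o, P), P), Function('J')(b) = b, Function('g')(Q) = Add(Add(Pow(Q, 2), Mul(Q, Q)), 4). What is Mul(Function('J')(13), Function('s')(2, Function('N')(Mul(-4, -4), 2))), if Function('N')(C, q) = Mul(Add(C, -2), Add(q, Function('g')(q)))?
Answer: 7644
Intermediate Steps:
Function('g')(Q) = Add(4, Mul(2, Pow(Q, 2))) (Function('g')(Q) = Add(Add(Pow(Q, 2), Pow(Q, 2)), 4) = Add(Mul(2, Pow(Q, 2)), 4) = Add(4, Mul(2, Pow(Q, 2))))
Function('N')(C, q) = Mul(Add(-2, C), Add(4, q, Mul(2, Pow(q, 2)))) (Function('N')(C, q) = Mul(Add(C, -2), Add(q, Add(4, Mul(2, Pow(q, 2))))) = Mul(Add(-2, C), Add(4, q, Mul(2, Pow(q, 2)))))
Function('s')(o, P) = Add(P, Mul(P, o)) (Function('s')(o, P) = Add(Mul(P, o), P) = Add(P, Mul(P, o)))
Mul(Function('J')(13), Function('s')(2, Function('N')(Mul(-4, -4), 2))) = Mul(13, Mul(Add(-8, Mul(-4, Pow(2, 2)), Mul(-2, 2), Mul(Mul(-4, -4), 2), Mul(2, Mul(-4, -4), Add(2, Pow(2, 2)))), Add(1, 2))) = Mul(13, Mul(Add(-8, Mul(-4, 4), -4, Mul(16, 2), Mul(2, 16, Add(2, 4))), 3)) = Mul(13, Mul(Add(-8, -16, -4, 32, Mul(2, 16, 6)), 3)) = Mul(13, Mul(Add(-8, -16, -4, 32, 192), 3)) = Mul(13, Mul(196, 3)) = Mul(13, 588) = 7644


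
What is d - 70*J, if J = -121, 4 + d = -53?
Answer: 8413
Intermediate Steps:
d = -57 (d = -4 - 53 = -57)
d - 70*J = -57 - 70*(-121) = -57 + 8470 = 8413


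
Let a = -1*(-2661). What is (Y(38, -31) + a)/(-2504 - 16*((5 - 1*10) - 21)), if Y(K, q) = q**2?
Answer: -1811/1044 ≈ -1.7347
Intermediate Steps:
a = 2661
(Y(38, -31) + a)/(-2504 - 16*((5 - 1*10) - 21)) = ((-31)**2 + 2661)/(-2504 - 16*((5 - 1*10) - 21)) = (961 + 2661)/(-2504 - 16*((5 - 10) - 21)) = 3622/(-2504 - 16*(-5 - 21)) = 3622/(-2504 - 16*(-26)) = 3622/(-2504 + 416) = 3622/(-2088) = 3622*(-1/2088) = -1811/1044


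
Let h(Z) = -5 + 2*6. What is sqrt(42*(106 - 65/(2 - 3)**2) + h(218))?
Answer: sqrt(1729) ≈ 41.581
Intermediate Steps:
h(Z) = 7 (h(Z) = -5 + 12 = 7)
sqrt(42*(106 - 65/(2 - 3)**2) + h(218)) = sqrt(42*(106 - 65/(2 - 3)**2) + 7) = sqrt(42*(106 - 65/((-1)**2)) + 7) = sqrt(42*(106 - 65/1) + 7) = sqrt(42*(106 - 65*1) + 7) = sqrt(42*(106 - 65) + 7) = sqrt(42*41 + 7) = sqrt(1722 + 7) = sqrt(1729)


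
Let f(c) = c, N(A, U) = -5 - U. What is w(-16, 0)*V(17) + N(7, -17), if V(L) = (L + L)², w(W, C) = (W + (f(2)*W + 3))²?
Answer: 2340912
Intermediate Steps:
w(W, C) = (3 + 3*W)² (w(W, C) = (W + (2*W + 3))² = (W + (3 + 2*W))² = (3 + 3*W)²)
V(L) = 4*L² (V(L) = (2*L)² = 4*L²)
w(-16, 0)*V(17) + N(7, -17) = (9*(1 - 16)²)*(4*17²) + (-5 - 1*(-17)) = (9*(-15)²)*(4*289) + (-5 + 17) = (9*225)*1156 + 12 = 2025*1156 + 12 = 2340900 + 12 = 2340912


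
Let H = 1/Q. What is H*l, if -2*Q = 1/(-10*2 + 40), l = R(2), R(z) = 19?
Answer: -760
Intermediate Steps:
l = 19
Q = -1/40 (Q = -1/(2*(-10*2 + 40)) = -1/(2*(-20 + 40)) = -1/2/20 = -1/2*1/20 = -1/40 ≈ -0.025000)
H = -40 (H = 1/(-1/40) = -40)
H*l = -40*19 = -760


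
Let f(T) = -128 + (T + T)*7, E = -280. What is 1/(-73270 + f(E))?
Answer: -1/77318 ≈ -1.2934e-5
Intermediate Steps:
f(T) = -128 + 14*T (f(T) = -128 + (2*T)*7 = -128 + 14*T)
1/(-73270 + f(E)) = 1/(-73270 + (-128 + 14*(-280))) = 1/(-73270 + (-128 - 3920)) = 1/(-73270 - 4048) = 1/(-77318) = -1/77318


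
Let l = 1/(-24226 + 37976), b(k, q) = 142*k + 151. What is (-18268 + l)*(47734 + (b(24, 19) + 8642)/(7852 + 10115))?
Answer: -6528138119165637/7486250 ≈ -8.7202e+8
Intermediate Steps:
b(k, q) = 151 + 142*k
l = 1/13750 ≈ 7.2727e-5
(-18268 + l)*(47734 + (b(24, 19) + 8642)/(7852 + 10115)) = (-18268 + 1/13750)*(47734 + ((151 + 142*24) + 8642)/(7852 + 10115)) = -251184999*(47734 + ((151 + 3408) + 8642)/17967)/13750 = -251184999*(47734 + (3559 + 8642)*(1/17967))/13750 = -251184999*(47734 + 12201*(1/17967))/13750 = -251184999*(47734 + 4067/5989)/13750 = -251184999/13750*285882993/5989 = -6528138119165637/7486250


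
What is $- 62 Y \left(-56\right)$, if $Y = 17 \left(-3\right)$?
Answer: $-177072$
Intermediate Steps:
$Y = -51$
$- 62 Y \left(-56\right) = \left(-62\right) \left(-51\right) \left(-56\right) = 3162 \left(-56\right) = -177072$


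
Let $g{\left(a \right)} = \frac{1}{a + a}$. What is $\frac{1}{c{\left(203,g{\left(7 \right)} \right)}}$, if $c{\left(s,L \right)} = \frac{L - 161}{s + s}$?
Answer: $- \frac{5684}{2253} \approx -2.5229$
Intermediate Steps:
$g{\left(a \right)} = \frac{1}{2 a}$
$c{\left(s,L \right)} = \frac{-161 + L}{2 s}$
$\frac{1}{c{\left(203,g{\left(7 \right)} \right)}} = \frac{1}{\frac{1}{2} \cdot \frac{1}{203} \left(-161 + \frac{1}{2 \cdot 7}\right)} = \frac{1}{\frac{1}{2} \cdot \frac{1}{203} \left(-161 + \frac{1}{2} \cdot \frac{1}{7}\right)} = \frac{1}{\frac{1}{2} \cdot \frac{1}{203} \left(-161 + \frac{1}{14}\right)} = \frac{1}{\frac{1}{2} \cdot \frac{1}{203} \left(- \frac{2253}{14}\right)} = \frac{1}{- \frac{2253}{5684}} = - \frac{5684}{2253}$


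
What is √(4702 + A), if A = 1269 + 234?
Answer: √6205 ≈ 78.772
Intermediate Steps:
A = 1503
√(4702 + A) = √(4702 + 1503) = √6205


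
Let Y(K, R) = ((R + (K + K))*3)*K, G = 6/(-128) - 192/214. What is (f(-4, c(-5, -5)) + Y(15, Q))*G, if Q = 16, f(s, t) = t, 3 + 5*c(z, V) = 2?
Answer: -13381257/6848 ≈ -1954.0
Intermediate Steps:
c(z, V) = -⅕ (c(z, V) = -⅗ + (⅕)*2 = -⅗ + ⅖ = -⅕)
G = -6465/6848 (G = 6*(-1/128) - 192*1/214 = -3/64 - 96/107 = -6465/6848 ≈ -0.94407)
Y(K, R) = K*(3*R + 6*K) (Y(K, R) = ((R + 2*K)*3)*K = (3*R + 6*K)*K = K*(3*R + 6*K))
(f(-4, c(-5, -5)) + Y(15, Q))*G = (-⅕ + 3*15*(16 + 2*15))*(-6465/6848) = (-⅕ + 3*15*(16 + 30))*(-6465/6848) = (-⅕ + 3*15*46)*(-6465/6848) = (-⅕ + 2070)*(-6465/6848) = (10349/5)*(-6465/6848) = -13381257/6848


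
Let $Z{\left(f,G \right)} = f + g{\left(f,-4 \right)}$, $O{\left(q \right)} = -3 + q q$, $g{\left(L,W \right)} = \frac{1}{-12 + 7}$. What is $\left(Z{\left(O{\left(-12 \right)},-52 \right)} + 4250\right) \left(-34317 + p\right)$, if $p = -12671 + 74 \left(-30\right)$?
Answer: $- \frac{1080312432}{5} \approx -2.1606 \cdot 10^{8}$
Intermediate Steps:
$g{\left(L,W \right)} = - \frac{1}{5}$ ($g{\left(L,W \right)} = \frac{1}{-5} = - \frac{1}{5}$)
$O{\left(q \right)} = -3 + q^{2}$
$Z{\left(f,G \right)} = - \frac{1}{5} + f$ ($Z{\left(f,G \right)} = f - \frac{1}{5} = - \frac{1}{5} + f$)
$p = -14891$ ($p = -12671 - 2220 = -14891$)
$\left(Z{\left(O{\left(-12 \right)},-52 \right)} + 4250\right) \left(-34317 + p\right) = \left(\left(- \frac{1}{5} - \left(3 - \left(-12\right)^{2}\right)\right) + 4250\right) \left(-34317 - 14891\right) = \left(\left(- \frac{1}{5} + \left(-3 + 144\right)\right) + 4250\right) \left(-49208\right) = \left(\left(- \frac{1}{5} + 141\right) + 4250\right) \left(-49208\right) = \left(\frac{704}{5} + 4250\right) \left(-49208\right) = \frac{21954}{5} \left(-49208\right) = - \frac{1080312432}{5}$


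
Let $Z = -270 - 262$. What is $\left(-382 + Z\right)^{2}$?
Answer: $835396$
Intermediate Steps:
$Z = -532$
$\left(-382 + Z\right)^{2} = \left(-382 - 532\right)^{2} = \left(-914\right)^{2} = 835396$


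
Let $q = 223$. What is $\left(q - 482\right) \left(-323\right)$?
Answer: $83657$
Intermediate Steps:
$\left(q - 482\right) \left(-323\right) = \left(223 - 482\right) \left(-323\right) = \left(-259\right) \left(-323\right) = 83657$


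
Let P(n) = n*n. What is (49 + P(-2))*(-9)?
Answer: -477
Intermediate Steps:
P(n) = n²
(49 + P(-2))*(-9) = (49 + (-2)²)*(-9) = (49 + 4)*(-9) = 53*(-9) = -477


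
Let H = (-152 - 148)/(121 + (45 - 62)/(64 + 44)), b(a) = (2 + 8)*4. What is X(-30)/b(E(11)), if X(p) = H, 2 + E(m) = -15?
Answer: -810/13051 ≈ -0.062064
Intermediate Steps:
E(m) = -17 (E(m) = -2 - 15 = -17)
b(a) = 40 (b(a) = 10*4 = 40)
H = -32400/13051 (H = -300/(121 - 17/108) = -300/13051/108 = -300*108/13051 = -32400/13051 ≈ -2.4826)
X(p) = -32400/13051
X(-30)/b(E(11)) = -32400/13051/40 = -32400/13051*1/40 = -810/13051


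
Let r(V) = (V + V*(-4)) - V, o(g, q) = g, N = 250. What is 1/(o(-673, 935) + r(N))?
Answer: -1/1673 ≈ -0.00059773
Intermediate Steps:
r(V) = -4*V (r(V) = (V - 4*V) - V = -3*V - V = -4*V)
1/(o(-673, 935) + r(N)) = 1/(-673 - 4*250) = 1/(-673 - 1000) = 1/(-1673) = -1/1673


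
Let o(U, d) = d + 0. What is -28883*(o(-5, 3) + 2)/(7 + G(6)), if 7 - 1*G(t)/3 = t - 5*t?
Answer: -28883/20 ≈ -1444.2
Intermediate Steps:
o(U, d) = d
G(t) = 21 + 12*t (G(t) = 21 - 3*(t - 5*t) = 21 - (-12)*t = 21 + 12*t)
-28883*(o(-5, 3) + 2)/(7 + G(6)) = -28883*(3 + 2)/(7 + (21 + 12*6)) = -144415/(7 + (21 + 72)) = -144415/(7 + 93) = -144415/100 = -28883*1/20 = -28883/20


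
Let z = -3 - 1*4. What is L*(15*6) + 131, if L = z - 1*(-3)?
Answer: -229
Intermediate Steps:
z = -7 (z = -3 - 4 = -7)
L = -4 (L = -7 - 1*(-3) = -7 + 3 = -4)
L*(15*6) + 131 = -60*6 + 131 = -4*90 + 131 = -360 + 131 = -229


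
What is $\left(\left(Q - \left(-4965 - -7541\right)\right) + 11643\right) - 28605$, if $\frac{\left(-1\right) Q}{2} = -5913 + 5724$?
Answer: $-19160$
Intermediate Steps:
$Q = 378$ ($Q = - 2 \left(-5913 + 5724\right) = \left(-2\right) \left(-189\right) = 378$)
$\left(\left(Q - \left(-4965 - -7541\right)\right) + 11643\right) - 28605 = \left(\left(378 - \left(-4965 - -7541\right)\right) + 11643\right) - 28605 = \left(\left(378 - \left(-4965 + 7541\right)\right) + 11643\right) - 28605 = \left(\left(378 - 2576\right) + 11643\right) - 28605 = \left(-2198 + 11643\right) - 28605 = 9445 - 28605 = -19160$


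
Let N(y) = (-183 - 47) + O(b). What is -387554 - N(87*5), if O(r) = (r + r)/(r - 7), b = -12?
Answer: -7359180/19 ≈ -3.8733e+5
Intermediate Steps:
O(r) = 2*r/(-7 + r) (O(r) = (2*r)/(-7 + r) = 2*r/(-7 + r))
N(y) = -4346/19 (N(y) = (-183 - 47) + 2*(-12)/(-7 - 12) = -230 + 2*(-12)/(-19) = -230 + 2*(-12)*(-1/19) = -230 + 24/19 = -4346/19)
-387554 - N(87*5) = -387554 - 1*(-4346/19) = -387554 + 4346/19 = -7359180/19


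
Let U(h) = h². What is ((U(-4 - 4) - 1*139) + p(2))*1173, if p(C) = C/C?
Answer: -86802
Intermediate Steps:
p(C) = 1
((U(-4 - 4) - 1*139) + p(2))*1173 = (((-4 - 4)² - 1*139) + 1)*1173 = (((-8)² - 139) + 1)*1173 = ((64 - 139) + 1)*1173 = (-75 + 1)*1173 = -74*1173 = -86802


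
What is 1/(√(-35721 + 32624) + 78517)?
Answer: 78517/6164922386 - I*√3097/6164922386 ≈ 1.2736e-5 - 9.027e-9*I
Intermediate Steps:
1/(√(-35721 + 32624) + 78517) = 1/(√(-3097) + 78517) = 1/(I*√3097 + 78517) = 1/(78517 + I*√3097)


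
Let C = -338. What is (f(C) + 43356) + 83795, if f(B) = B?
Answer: 126813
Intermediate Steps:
(f(C) + 43356) + 83795 = (-338 + 43356) + 83795 = 43018 + 83795 = 126813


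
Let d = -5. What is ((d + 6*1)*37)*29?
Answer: 1073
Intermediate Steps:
((d + 6*1)*37)*29 = ((-5 + 6*1)*37)*29 = ((-5 + 6)*37)*29 = (1*37)*29 = 37*29 = 1073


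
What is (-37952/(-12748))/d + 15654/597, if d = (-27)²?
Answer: 12124987526/462341277 ≈ 26.225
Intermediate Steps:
d = 729
(-37952/(-12748))/d + 15654/597 = -37952/(-12748)/729 + 15654/597 = -37952*(-1/12748)*(1/729) + 15654*(1/597) = (9488/3187)*(1/729) + 5218/199 = 9488/2323323 + 5218/199 = 12124987526/462341277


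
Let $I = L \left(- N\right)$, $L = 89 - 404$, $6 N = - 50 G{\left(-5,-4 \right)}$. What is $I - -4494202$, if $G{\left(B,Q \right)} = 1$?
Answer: $4491577$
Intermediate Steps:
$N = - \frac{25}{3}$ ($N = \frac{\left(-50\right) 1}{6} = \frac{1}{6} \left(-50\right) = - \frac{25}{3} \approx -8.3333$)
$L = -315$ ($L = 89 - 404 = -315$)
$I = -2625$ ($I = - 315 \left(\left(-1\right) \left(- \frac{25}{3}\right)\right) = \left(-315\right) \frac{25}{3} = -2625$)
$I - -4494202 = -2625 - -4494202 = -2625 + 4494202 = 4491577$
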